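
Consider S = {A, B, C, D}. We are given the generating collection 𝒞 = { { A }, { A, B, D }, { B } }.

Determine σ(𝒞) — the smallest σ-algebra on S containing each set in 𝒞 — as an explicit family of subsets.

Begin from { {}, { A }, { B }, { A, B, D }, S } (that is, 𝒞 plus ∅ and S).
Pass 1: +4 →
  { C }  = ᶜ of { A, B, D }
  { A, B }  = { B } ∪ { A }
  { A, C, D }  = ᶜ of { B }
  { B, C, D }  = ᶜ of { A }
  (now 9)
Pass 2 (4 new):
  { A, C }  = { C } ∪ { A }
  { B, C }  = { B } ∪ { C }
  { C, D }  = ᶜ of { A, B }
  { A, B, C }  = { A, B } ∪ { C }
  (now 13)
Pass 3: +3 →
  { D }  = ᶜ of { A, B, C }
  { A, D }  = ᶜ of { B, C }
  { B, D }  = ᶜ of { A, C }
  (now 16)
Pass 4: no new sets; the family is a σ-algebra.

|σ(𝒞)| = 16.  σ(𝒞) = { {}, { A }, { B }, { C }, { D }, { A, B }, { A, C }, { A, D }, { B, C }, { B, D }, { C, D }, { A, B, C }, { A, B, D }, { A, C, D }, { B, C, D }, S }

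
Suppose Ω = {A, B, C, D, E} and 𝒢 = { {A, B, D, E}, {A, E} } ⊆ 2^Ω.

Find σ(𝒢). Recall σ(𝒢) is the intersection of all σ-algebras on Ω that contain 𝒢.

σ(𝒢) = { {}, {C}, {A, E}, {B, D}, {A, C, E}, {B, C, D}, {A, B, D, E}, Ω }

Trace:
Begin from { {}, {A, E}, {A, B, D, E}, Ω } (that is, 𝒢 plus ∅ and Ω).
Iteration 1: 2 new —
  {C}  = {A, B, D, E}ᶜ
  {B, C, D}  = {A, E}ᶜ
  |family| = 6
Iteration 2: 1 new —
  {A, C, E}  = {C} ∪ {A, E}
  |family| = 7
Iteration 3. New:
  {B, D}  = {A, C, E}ᶜ
  |family| = 8
Iteration 4: stable.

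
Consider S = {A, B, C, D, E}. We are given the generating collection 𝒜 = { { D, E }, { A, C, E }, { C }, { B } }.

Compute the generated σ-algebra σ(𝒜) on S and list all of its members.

σ(𝒜) = { {}, { A }, { B }, { C }, { D }, { E }, { A, B }, { A, C }, { A, D }, { A, E }, { B, C }, { B, D }, { B, E }, { C, D }, { C, E }, { D, E }, { A, B, C }, { A, B, D }, { A, B, E }, { A, C, D }, { A, C, E }, { A, D, E }, { B, C, D }, { B, C, E }, { B, D, E }, { C, D, E }, { A, B, C, D }, { A, B, C, E }, { A, B, D, E }, { A, C, D, E }, { B, C, D, E }, S }

Derivation:
Take S₀ = 𝒜 ∪ {∅, S} = { {}, { B }, { C }, { D, E }, { A, C, E }, S }.
Iteration 1: +8 →
  { B, C }  = { C } ∪ { B }
  { B, D }  = ᶜ of { A, C, E }
  { A, B, C }  = ᶜ of { D, E }
  { B, D, E }  = { D, E } ∪ { B }
  { C, D, E }  = { D, E } ∪ { C }
  { A, B, C, E }  = { A, C, E } ∪ { B }
  { A, B, D, E }  = ᶜ of { C }
  { A, C, D, E }  = ᶜ of { B }
  [14 total]
Iteration 2 adds 7:
  { D }  = ᶜ of { A, B, C, E }
  { A, B }  = ᶜ of { C, D, E }
  { A, C }  = ᶜ of { B, D, E }
  { A, D, E }  = ᶜ of { B, C }
  { B, C, D }  = { C } ∪ { B, D }
  { A, B, C, D }  = { A, B, C } ∪ { B, D }
  { B, C, D, E }  = { C, D, E } ∪ { B }
  [21 total]
Iteration 3 adds 6:
  { A }  = ᶜ of { B, C, D, E }
  { E }  = ᶜ of { A, B, C, D }
  { A, E }  = ᶜ of { B, C, D }
  { C, D }  = { C } ∪ { D }
  { A, B, D }  = { B, D } ∪ { A, B }
  { A, C, D }  = { A, C } ∪ { D }
  [27 total]
Iteration 4: 5 new —
  { A, D }  = { D } ∪ { A }
  { B, E }  = ᶜ of { A, C, D }
  { C, E }  = ᶜ of { A, B, D }
  { A, B, E }  = ᶜ of { C, D }
  { B, C, E }  = { E } ∪ { B, C }
  [32 total]
Iteration 5: already closed under ᶜ and ∪.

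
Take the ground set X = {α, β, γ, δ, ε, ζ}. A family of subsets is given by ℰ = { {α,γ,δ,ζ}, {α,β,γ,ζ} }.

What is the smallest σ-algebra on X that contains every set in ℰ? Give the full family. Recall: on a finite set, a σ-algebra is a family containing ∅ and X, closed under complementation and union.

Begin from { {}, {α,β,γ,ζ}, {α,γ,δ,ζ}, X } (that is, ℰ plus ∅ and X).
Iteration 1: +3 →
  {β,ε}  = ᶜ of {α,γ,δ,ζ}
  {δ,ε}  = ᶜ of {α,β,γ,ζ}
  {α,β,γ,δ,ζ}  = {α,β,γ,ζ} ∪ {α,γ,δ,ζ}
Iteration 2. New:
  {ε}  = ᶜ of {α,β,γ,δ,ζ}
  {β,δ,ε}  = {δ,ε} ∪ {β,ε}
  {α,β,γ,ε,ζ}  = {β,ε} ∪ {α,β,γ,ζ}
  {α,γ,δ,ε,ζ}  = {δ,ε} ∪ {α,γ,δ,ζ}
Iteration 3 adds 3:
  {β}  = ᶜ of {α,γ,δ,ε,ζ}
  {δ}  = ᶜ of {α,β,γ,ε,ζ}
  {α,γ,ζ}  = ᶜ of {β,δ,ε}
Iteration 4 (2 new):
  {β,δ}  = {δ} ∪ {β}
  {α,γ,ε,ζ}  = {α,γ,ζ} ∪ {ε}
Iteration 5: stable.

Therefore σ(ℰ) = { {}, {β}, {δ}, {ε}, {β,δ}, {β,ε}, {δ,ε}, {α,γ,ζ}, {β,δ,ε}, {α,β,γ,ζ}, {α,γ,δ,ζ}, {α,γ,ε,ζ}, {α,β,γ,δ,ζ}, {α,β,γ,ε,ζ}, {α,γ,δ,ε,ζ}, X } (|σ(ℰ)| = 16).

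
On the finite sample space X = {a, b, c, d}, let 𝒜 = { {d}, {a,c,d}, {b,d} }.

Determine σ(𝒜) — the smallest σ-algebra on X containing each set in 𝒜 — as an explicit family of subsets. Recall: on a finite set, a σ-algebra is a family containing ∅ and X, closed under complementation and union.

Seed the family with 𝒜 together with ∅ and X: { {}, {d}, {b,d}, {a,c,d}, X }.
Iteration 1: +3 →
  {b}  = ᶜ of {a,c,d}
  {a,c}  = ᶜ of {b,d}
  {a,b,c}  = ᶜ of {d}
  [8 total]
Iteration 2: closed — nothing new.

Therefore σ(𝒜) = { {}, {b}, {d}, {a,c}, {b,d}, {a,b,c}, {a,c,d}, X } (|σ(𝒜)| = 8).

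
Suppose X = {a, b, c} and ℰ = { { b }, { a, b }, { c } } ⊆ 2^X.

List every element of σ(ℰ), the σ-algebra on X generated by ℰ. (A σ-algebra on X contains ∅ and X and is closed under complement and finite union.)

σ(ℰ) = { {  }, { a }, { b }, { c }, { a, b }, { a, c }, { b, c }, X }

Derivation:
Start: ℰ ∪ {∅, X} = { {  }, { b }, { c }, { a, b }, X }.
Step 1. New:
  { a, c }  = { b }ᶜ
  { b, c }  = { c } ∪ { b }
  |family| = 7
Step 2 adds 1:
  { a }  = { b, c }ᶜ
  |family| = 8
Step 3: stable.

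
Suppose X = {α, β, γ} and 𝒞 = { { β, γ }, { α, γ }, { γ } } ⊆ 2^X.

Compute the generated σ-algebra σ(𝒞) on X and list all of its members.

Initial family (5 sets): { {}, { γ }, { α, γ }, { β, γ }, X }.
Pass 1 adds 3:
  { α }  = { β, γ }ᶜ
  { β }  = { α, γ }ᶜ
  { α, β }  = { γ }ᶜ
  |family| = 8
Pass 2: no new sets; the family is a σ-algebra.

|σ(𝒞)| = 8.  σ(𝒞) = { {}, { α }, { β }, { γ }, { α, β }, { α, γ }, { β, γ }, X }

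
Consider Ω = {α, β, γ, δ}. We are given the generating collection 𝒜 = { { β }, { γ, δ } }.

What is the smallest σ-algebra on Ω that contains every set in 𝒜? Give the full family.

Seed the family with 𝒜 together with ∅ and Ω: { {}, { β }, { γ, δ }, Ω }.
Round 1. New:
  { α, β }  = Ω∖{ γ, δ }
  { α, γ, δ }  = Ω∖{ β }
  { β, γ, δ }  = { β } ∪ { γ, δ }
Round 2 (1 new):
  { α }  = Ω∖{ β, γ, δ }
Round 3: no new sets; the family is a σ-algebra.

σ(𝒜) = { {}, { α }, { β }, { α, β }, { γ, δ }, { α, γ, δ }, { β, γ, δ }, Ω }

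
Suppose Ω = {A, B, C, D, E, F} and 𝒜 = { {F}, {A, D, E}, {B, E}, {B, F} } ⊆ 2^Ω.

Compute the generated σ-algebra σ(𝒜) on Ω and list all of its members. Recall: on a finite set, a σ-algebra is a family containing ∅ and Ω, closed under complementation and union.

Initial family (6 sets): { {}, {F}, {B, E}, {B, F}, {A, D, E}, Ω }.
Round 1 adds 8:
  {B, C, F}  = Ω∖{A, D, E}
  {B, E, F}  = {B, E} ∪ {B, F}
  {A, B, D, E}  = {A, D, E} ∪ {B, E}
  {A, C, D, E}  = Ω∖{B, F}
  {A, C, D, F}  = Ω∖{B, E}
  {A, D, E, F}  = {A, D, E} ∪ {F}
  {A, B, C, D, E}  = Ω∖{F}
  {A, B, D, E, F}  = {A, D, E} ∪ {B, F}
  [14 total]
Round 2. New:
  {C}  = Ω∖{A, B, D, E, F}
  {B, C}  = Ω∖{A, D, E, F}
  {C, F}  = Ω∖{A, B, D, E}
  {A, C, D}  = Ω∖{B, E, F}
  {B, C, E, F}  = {B, E} ∪ {B, C, F}
  {A, B, C, D, F}  = {B, C, F} ∪ {A, C, D, F}
  {A, C, D, E, F}  = {A, D, E} ∪ {A, C, D, F}
  [21 total]
Round 3 (5 new):
  {B}  = Ω∖{A, C, D, E, F}
  {E}  = Ω∖{A, B, C, D, F}
  {A, D}  = Ω∖{B, C, E, F}
  {B, C, E}  = {B, E} ∪ {C}
  {A, B, C, D}  = {A, C, D} ∪ {B, C}
  [26 total]
Round 4: 6 new —
  {C, E}  = {E} ∪ {C}
  {E, F}  = Ω∖{A, B, C, D}
  {A, B, D}  = {B} ∪ {A, D}
  {A, D, F}  = Ω∖{B, C, E}
  {C, E, F}  = {E} ∪ {C, F}
  {A, B, D, F}  = {B, F} ∪ {A, D}
  [32 total]
Round 5: no new sets; the family is a σ-algebra.

Hence σ(𝒜) has 32 members: { {}, {B}, {C}, {E}, {F}, {A, D}, {B, C}, {B, E}, {B, F}, {C, E}, {C, F}, {E, F}, {A, B, D}, {A, C, D}, {A, D, E}, {A, D, F}, {B, C, E}, {B, C, F}, {B, E, F}, {C, E, F}, {A, B, C, D}, {A, B, D, E}, {A, B, D, F}, {A, C, D, E}, {A, C, D, F}, {A, D, E, F}, {B, C, E, F}, {A, B, C, D, E}, {A, B, C, D, F}, {A, B, D, E, F}, {A, C, D, E, F}, Ω }.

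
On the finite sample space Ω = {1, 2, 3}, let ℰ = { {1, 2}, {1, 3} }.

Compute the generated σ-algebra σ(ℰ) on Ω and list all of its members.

|σ(ℰ)| = 8.  σ(ℰ) = { {}, {1}, {2}, {3}, {1, 2}, {1, 3}, {2, 3}, Ω }

Trace:
Take S₀ = ℰ ∪ {∅, Ω} = { {}, {1, 2}, {1, 3}, Ω }.
Step 1 adds 2:
  {2}  = ᶜ of {1, 3}
  {3}  = ᶜ of {1, 2}
  — 6 sets.
Step 2 (1 new):
  {2, 3}  = {3} ∪ {2}
  — 7 sets.
Step 3 (1 new):
  {1}  = ᶜ of {2, 3}
  — 8 sets.
Step 4: no new sets; the family is a σ-algebra.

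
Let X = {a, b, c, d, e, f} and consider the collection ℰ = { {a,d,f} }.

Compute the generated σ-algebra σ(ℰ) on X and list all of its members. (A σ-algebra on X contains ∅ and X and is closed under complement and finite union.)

|σ(ℰ)| = 4.  σ(ℰ) = { {}, {a,d,f}, {b,c,e}, X }

Trace:
Start: ℰ ∪ {∅, X} = { {}, {a,d,f}, X }.
Iteration 1. New:
  {b,c,e}  = complement {a,d,f}
  (now 4)
Iteration 2 adds nothing — fixpoint reached.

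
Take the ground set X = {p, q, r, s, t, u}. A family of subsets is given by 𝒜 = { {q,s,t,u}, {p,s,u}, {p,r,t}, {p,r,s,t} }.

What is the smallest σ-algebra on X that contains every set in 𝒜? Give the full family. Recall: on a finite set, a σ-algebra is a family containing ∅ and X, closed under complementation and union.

σ(𝒜) = { {}, {p}, {q}, {r}, {s}, {t}, {u}, {p,q}, {p,r}, {p,s}, {p,t}, {p,u}, {q,r}, {q,s}, {q,t}, {q,u}, {r,s}, {r,t}, {r,u}, {s,t}, {s,u}, {t,u}, {p,q,r}, {p,q,s}, {p,q,t}, {p,q,u}, {p,r,s}, {p,r,t}, {p,r,u}, {p,s,t}, {p,s,u}, {p,t,u}, {q,r,s}, {q,r,t}, {q,r,u}, {q,s,t}, {q,s,u}, {q,t,u}, {r,s,t}, {r,s,u}, {r,t,u}, {s,t,u}, {p,q,r,s}, {p,q,r,t}, {p,q,r,u}, {p,q,s,t}, {p,q,s,u}, {p,q,t,u}, {p,r,s,t}, {p,r,s,u}, {p,r,t,u}, {p,s,t,u}, {q,r,s,t}, {q,r,s,u}, {q,r,t,u}, {q,s,t,u}, {r,s,t,u}, {p,q,r,s,t}, {p,q,r,s,u}, {p,q,r,t,u}, {p,q,s,t,u}, {p,r,s,t,u}, {q,r,s,t,u}, X }

Check:
Begin from { {}, {p,r,t}, {p,s,u}, {p,r,s,t}, {q,s,t,u}, X } (that is, 𝒜 plus ∅ and X).
Round 1 (6 new):
  {p,r}  = ᶜ of {q,s,t,u}
  {q,u}  = ᶜ of {p,r,s,t}
  {q,r,t}  = ᶜ of {p,s,u}
  {q,s,u}  = ᶜ of {p,r,t}
  {p,q,s,t,u}  = {q,s,t,u} ∪ {p,s,u}
  {p,r,s,t,u}  = {p,r,s,t} ∪ {p,s,u}
  |family| = 12
Round 2 (11 new):
  {q}  = ᶜ of {p,r,s,t,u}
  {r}  = ᶜ of {p,q,s,t,u}
  {p,q,r,t}  = {p,r,t} ∪ {q,r,t}
  {p,q,r,u}  = {q,u} ∪ {p,r}
  {p,q,s,u}  = {q,s,u} ∪ {p,s,u}
  {p,r,s,u}  = {p,s,u} ∪ {p,r}
  {q,r,t,u}  = {q,u} ∪ {q,r,t}
  {p,q,r,s,t}  = {q,r,t} ∪ {p,r,s,t}
  {p,q,r,s,u}  = {q,s,u} ∪ {p,r}
  {p,q,r,t,u}  = {p,r,t} ∪ {q,u}
  {q,r,s,t,u}  = {q,s,u} ∪ {q,r,t}
  |family| = 23
Round 3: +13 →
  {p}  = ᶜ of {q,r,s,t,u}
  {s}  = ᶜ of {p,q,r,t,u}
  {t}  = ᶜ of {p,q,r,s,u}
  {u}  = ᶜ of {p,q,r,s,t}
  {p,s}  = ᶜ of {q,r,t,u}
  {q,r}  = {q} ∪ {r}
  {q,t}  = ᶜ of {p,r,s,u}
  {r,t}  = ᶜ of {p,q,s,u}
  {s,t}  = ᶜ of {p,q,r,u}
  {s,u}  = ᶜ of {p,q,r,t}
  {p,q,r}  = {q} ∪ {p,r}
  {q,r,u}  = {q,u} ∪ {r}
  {q,r,s,u}  = {q,s,u} ∪ {r}
  |family| = 36
Round 4 adds 26:
  {p,q}  = {p} ∪ {q}
  {p,t}  = ᶜ of {q,r,s,u}
  {p,u}  = {p} ∪ {u}
  {q,s}  = {q} ∪ {s}
  {r,s}  = {r} ∪ {s}
  {r,u}  = {u} ∪ {r}
  {t,u}  = {u} ∪ {t}
  {p,q,s}  = {q} ∪ {p,s}
  {p,q,t}  = {q,t} ∪ {p}
  {p,q,u}  = {p} ∪ {q,u}
  {p,r,s}  = {r} ∪ {p,s}
  {p,r,u}  = {u} ∪ {p,r}
  {p,s,t}  = ᶜ of {q,r,u}
  {q,r,s}  = {q,r} ∪ {s}
  {q,s,t}  = {q,t} ∪ {s,t}
  {q,t,u}  = {q,t} ∪ {q,u}
  {r,s,t}  = {s,t} ∪ {r}
  {r,s,u}  = {r} ∪ {s,u}
  {r,t,u}  = {u} ∪ {r,t}
  {s,t,u}  = ᶜ of {p,q,r}
  {p,q,r,s}  = {p,q,r} ∪ {p,s}
  {p,q,s,t}  = {q,t} ∪ {p,s}
  {p,r,t,u}  = {p,r,t} ∪ {u}
  {p,s,t,u}  = ᶜ of {q,r}
  {q,r,s,t}  = {s,t} ∪ {q,r,t}
  {r,s,t,u}  = {r,t} ∪ {s,u}
  |family| = 62
Round 5: 2 new —
  {p,t,u}  = ᶜ of {q,r,s}
  {p,q,t,u}  = ᶜ of {r,s}
  |family| = 64
Round 6: closed — nothing new.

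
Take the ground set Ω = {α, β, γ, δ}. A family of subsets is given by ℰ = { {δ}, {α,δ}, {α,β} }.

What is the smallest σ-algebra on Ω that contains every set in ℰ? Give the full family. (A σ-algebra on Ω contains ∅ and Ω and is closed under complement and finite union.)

σ(ℰ) (16 sets): { ∅, {α}, {β}, {γ}, {δ}, {α,β}, {α,γ}, {α,δ}, {β,γ}, {β,δ}, {γ,δ}, {α,β,γ}, {α,β,δ}, {α,γ,δ}, {β,γ,δ}, Ω }

Working:
Initial family (5 sets): { ∅, {δ}, {α,β}, {α,δ}, Ω }.
Step 1: 4 new —
  {β,γ}  = {α,δ}ᶜ
  {γ,δ}  = {α,β}ᶜ
  {α,β,γ}  = {δ}ᶜ
  {α,β,δ}  = {α,δ} ∪ {α,β}
  — 9 sets.
Step 2 adds 3:
  {γ}  = {α,β,δ}ᶜ
  {α,γ,δ}  = {γ,δ} ∪ {α,δ}
  {β,γ,δ}  = {γ,δ} ∪ {β,γ}
  — 12 sets.
Step 3. New:
  {α}  = {β,γ,δ}ᶜ
  {β}  = {α,γ,δ}ᶜ
  — 14 sets.
Step 4 (2 new):
  {α,γ}  = {γ} ∪ {α}
  {β,δ}  = {δ} ∪ {β}
  — 16 sets.
Step 5: already closed under ᶜ and ∪.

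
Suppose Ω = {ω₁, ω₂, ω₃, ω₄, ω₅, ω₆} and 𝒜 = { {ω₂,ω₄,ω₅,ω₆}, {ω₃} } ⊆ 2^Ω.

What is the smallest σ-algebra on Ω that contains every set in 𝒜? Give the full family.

σ(𝒜) (8 sets): { {}, {ω₁}, {ω₃}, {ω₁,ω₃}, {ω₂,ω₄,ω₅,ω₆}, {ω₁,ω₂,ω₄,ω₅,ω₆}, {ω₂,ω₃,ω₄,ω₅,ω₆}, Ω }

Trace:
Start: 𝒜 ∪ {∅, Ω} = { {}, {ω₃}, {ω₂,ω₄,ω₅,ω₆}, Ω }.
Pass 1 adds 3:
  {ω₁,ω₃}  = {ω₂,ω₄,ω₅,ω₆}ᶜ
  {ω₁,ω₂,ω₄,ω₅,ω₆}  = {ω₃}ᶜ
  {ω₂,ω₃,ω₄,ω₅,ω₆}  = {ω₃} ∪ {ω₂,ω₄,ω₅,ω₆}
  |family| = 7
Pass 2: +1 →
  {ω₁}  = {ω₂,ω₃,ω₄,ω₅,ω₆}ᶜ
  |family| = 8
Pass 3: no new sets; the family is a σ-algebra.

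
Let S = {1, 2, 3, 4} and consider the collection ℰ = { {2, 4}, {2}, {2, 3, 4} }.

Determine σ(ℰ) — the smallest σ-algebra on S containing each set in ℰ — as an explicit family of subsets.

σ(ℰ) = { {}, {1}, {2}, {3}, {4}, {1, 2}, {1, 3}, {1, 4}, {2, 3}, {2, 4}, {3, 4}, {1, 2, 3}, {1, 2, 4}, {1, 3, 4}, {2, 3, 4}, S }

Working:
Initial family (5 sets): { {}, {2}, {2, 4}, {2, 3, 4}, S }.
Pass 1. New:
  {1}  = S∖{2, 3, 4}
  {1, 3}  = S∖{2, 4}
  {1, 3, 4}  = S∖{2}
  [8 total]
Pass 2: 3 new —
  {1, 2}  = {2} ∪ {1}
  {1, 2, 3}  = {2} ∪ {1, 3}
  {1, 2, 4}  = {2, 4} ∪ {1}
  [11 total]
Pass 3. New:
  {3}  = S∖{1, 2, 4}
  {4}  = S∖{1, 2, 3}
  {3, 4}  = S∖{1, 2}
  [14 total]
Pass 4. New:
  {1, 4}  = {4} ∪ {1}
  {2, 3}  = {3} ∪ {2}
  [16 total]
Pass 5: already closed under ᶜ and ∪.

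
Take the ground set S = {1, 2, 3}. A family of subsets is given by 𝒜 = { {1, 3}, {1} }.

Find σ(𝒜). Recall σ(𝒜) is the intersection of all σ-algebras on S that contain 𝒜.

σ(𝒜) = { {}, {1}, {2}, {3}, {1, 2}, {1, 3}, {2, 3}, S }

Derivation:
Seed the family with 𝒜 together with ∅ and S: { {}, {1}, {1, 3}, S }.
Iteration 1. New:
  {2}  = S∖{1, 3}
  {2, 3}  = S∖{1}
  (now 6)
Iteration 2: 1 new —
  {1, 2}  = {2} ∪ {1}
  (now 7)
Iteration 3: +1 →
  {3}  = S∖{1, 2}
  (now 8)
Iteration 4: closed — nothing new.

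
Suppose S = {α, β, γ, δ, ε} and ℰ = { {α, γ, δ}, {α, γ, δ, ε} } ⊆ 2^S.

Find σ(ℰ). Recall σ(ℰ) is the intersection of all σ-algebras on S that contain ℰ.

Answer: σ(ℰ) = { {}, {β}, {ε}, {β, ε}, {α, γ, δ}, {α, β, γ, δ}, {α, γ, δ, ε}, S }

Trace:
Take S₀ = ℰ ∪ {∅, S} = { {}, {α, γ, δ}, {α, γ, δ, ε}, S }.
Step 1 adds 2:
  {β}  = S∖{α, γ, δ, ε}
  {β, ε}  = S∖{α, γ, δ}
  (now 6)
Step 2 adds 1:
  {α, β, γ, δ}  = {α, γ, δ} ∪ {β}
  (now 7)
Step 3 adds 1:
  {ε}  = S∖{α, β, γ, δ}
  (now 8)
Step 4: no new sets; the family is a σ-algebra.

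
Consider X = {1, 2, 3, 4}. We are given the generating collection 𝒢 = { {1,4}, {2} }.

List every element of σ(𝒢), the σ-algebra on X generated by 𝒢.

Begin from { {}, {2}, {1,4}, X } (that is, 𝒢 plus ∅ and X).
Step 1: 3 new —
  {2,3}  = X∖{1,4}
  {1,2,4}  = {2} ∪ {1,4}
  {1,3,4}  = X∖{2}
  |family| = 7
Step 2. New:
  {3}  = X∖{1,2,4}
  |family| = 8
Step 3 adds nothing — fixpoint reached.

|σ(𝒢)| = 8.  σ(𝒢) = { {}, {2}, {3}, {1,4}, {2,3}, {1,2,4}, {1,3,4}, X }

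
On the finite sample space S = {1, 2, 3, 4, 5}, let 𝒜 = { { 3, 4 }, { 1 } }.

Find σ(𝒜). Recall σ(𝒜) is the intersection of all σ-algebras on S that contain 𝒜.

|σ(𝒜)| = 8.  σ(𝒜) = { {}, { 1 }, { 2, 5 }, { 3, 4 }, { 1, 2, 5 }, { 1, 3, 4 }, { 2, 3, 4, 5 }, S }

Check:
Start: 𝒜 ∪ {∅, S} = { {}, { 1 }, { 3, 4 }, S }.
Round 1: +3 →
  { 1, 2, 5 }  = complement { 3, 4 }
  { 1, 3, 4 }  = { 1 } ∪ { 3, 4 }
  { 2, 3, 4, 5 }  = complement { 1 }
  (now 7)
Round 2. New:
  { 2, 5 }  = complement { 1, 3, 4 }
  (now 8)
After Round 3 the family is unchanged; done.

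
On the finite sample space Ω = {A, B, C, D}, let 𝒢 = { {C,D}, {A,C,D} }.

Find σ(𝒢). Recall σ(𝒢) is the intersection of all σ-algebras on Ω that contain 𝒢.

Seed the family with 𝒢 together with ∅ and Ω: { {}, {C,D}, {A,C,D}, Ω }.
Pass 1 (2 new):
  {B}  = {A,C,D}ᶜ
  {A,B}  = {C,D}ᶜ
  |family| = 6
Pass 2: +1 →
  {B,C,D}  = {C,D} ∪ {B}
  |family| = 7
Pass 3 adds 1:
  {A}  = {B,C,D}ᶜ
  |family| = 8
Pass 4: closed — nothing new.

σ(𝒢) = { {}, {A}, {B}, {A,B}, {C,D}, {A,C,D}, {B,C,D}, Ω }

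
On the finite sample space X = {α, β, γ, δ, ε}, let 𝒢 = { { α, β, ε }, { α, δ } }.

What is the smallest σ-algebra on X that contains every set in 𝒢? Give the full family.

σ(𝒢) = { {}, { α }, { γ }, { δ }, { α, γ }, { α, δ }, { β, ε }, { γ, δ }, { α, β, ε }, { α, γ, δ }, { β, γ, ε }, { β, δ, ε }, { α, β, γ, ε }, { α, β, δ, ε }, { β, γ, δ, ε }, X }

Check:
Initial family (4 sets): { {}, { α, δ }, { α, β, ε }, X }.
Pass 1: 3 new —
  { γ, δ }  = complement { α, β, ε }
  { β, γ, ε }  = complement { α, δ }
  { α, β, δ, ε }  = { α, β, ε } ∪ { α, δ }
Pass 2 (4 new):
  { γ }  = complement { α, β, δ, ε }
  { α, γ, δ }  = { γ, δ } ∪ { α, δ }
  { α, β, γ, ε }  = { α, β, ε } ∪ { β, γ, ε }
  { β, γ, δ, ε }  = { γ, δ } ∪ { β, γ, ε }
Pass 3: +3 →
  { α }  = complement { β, γ, δ, ε }
  { δ }  = complement { α, β, γ, ε }
  { β, ε }  = complement { α, γ, δ }
Pass 4 (2 new):
  { α, γ }  = { γ } ∪ { α }
  { β, δ, ε }  = { β, ε } ∪ { δ }
Pass 5: closed — nothing new.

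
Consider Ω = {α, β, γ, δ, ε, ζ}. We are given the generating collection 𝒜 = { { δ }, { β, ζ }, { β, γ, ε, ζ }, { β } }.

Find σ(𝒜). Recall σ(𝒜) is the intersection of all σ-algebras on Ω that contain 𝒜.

Take S₀ = 𝒜 ∪ {∅, Ω} = { ∅, { β }, { δ }, { β, ζ }, { β, γ, ε, ζ }, Ω }.
Iteration 1: +7 →
  { α, δ }  = { β, γ, ε, ζ }ᶜ
  { β, δ }  = { δ } ∪ { β }
  { β, δ, ζ }  = { δ } ∪ { β, ζ }
  { α, γ, δ, ε }  = { β, ζ }ᶜ
  { α, β, γ, ε, ζ }  = { δ }ᶜ
  { α, γ, δ, ε, ζ }  = { β }ᶜ
  { β, γ, δ, ε, ζ }  = { δ } ∪ { β, γ, ε, ζ }
  [13 total]
Iteration 2 adds 6:
  { α }  = { β, γ, δ, ε, ζ }ᶜ
  { α, β, δ }  = { β } ∪ { α, δ }
  { α, γ, ε }  = { β, δ, ζ }ᶜ
  { α, β, δ, ζ }  = { β, δ, ζ } ∪ { α, δ }
  { α, γ, ε, ζ }  = { β, δ }ᶜ
  { α, β, γ, δ, ε }  = { β } ∪ { α, γ, δ, ε }
  [19 total]
Iteration 3: 6 new —
  { ζ }  = { α, β, γ, δ, ε }ᶜ
  { α, β }  = { β } ∪ { α }
  { γ, ε }  = { α, β, δ, ζ }ᶜ
  { α, β, ζ }  = { β, ζ } ∪ { α }
  { γ, ε, ζ }  = { α, β, δ }ᶜ
  { α, β, γ, ε }  = { α, γ, ε } ∪ { β }
  [25 total]
Iteration 4: 7 new —
  { α, ζ }  = { α } ∪ { ζ }
  { δ, ζ }  = { α, β, γ, ε }ᶜ
  { α, δ, ζ }  = { ζ } ∪ { α, δ }
  { β, γ, ε }  = { β } ∪ { γ, ε }
  { γ, δ, ε }  = { α, β, ζ }ᶜ
  { β, γ, δ, ε }  = { γ, ε } ∪ { β, δ }
  { γ, δ, ε, ζ }  = { α, β }ᶜ
  [32 total]
Iteration 5 adds nothing — fixpoint reached.

σ(𝒜) = { ∅, { α }, { β }, { δ }, { ζ }, { α, β }, { α, δ }, { α, ζ }, { β, δ }, { β, ζ }, { γ, ε }, { δ, ζ }, { α, β, δ }, { α, β, ζ }, { α, γ, ε }, { α, δ, ζ }, { β, γ, ε }, { β, δ, ζ }, { γ, δ, ε }, { γ, ε, ζ }, { α, β, γ, ε }, { α, β, δ, ζ }, { α, γ, δ, ε }, { α, γ, ε, ζ }, { β, γ, δ, ε }, { β, γ, ε, ζ }, { γ, δ, ε, ζ }, { α, β, γ, δ, ε }, { α, β, γ, ε, ζ }, { α, γ, δ, ε, ζ }, { β, γ, δ, ε, ζ }, Ω }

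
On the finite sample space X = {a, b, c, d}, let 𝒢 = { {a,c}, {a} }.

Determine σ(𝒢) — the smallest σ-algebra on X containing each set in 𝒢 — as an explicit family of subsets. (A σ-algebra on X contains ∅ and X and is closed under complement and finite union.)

σ(𝒢) (8 sets): { {}, {a}, {c}, {a,c}, {b,d}, {a,b,d}, {b,c,d}, X }

Working:
Begin from { {}, {a}, {a,c}, X } (that is, 𝒢 plus ∅ and X).
Step 1 (2 new):
  {b,d}  = ᶜ of {a,c}
  {b,c,d}  = ᶜ of {a}
  — 6 sets.
Step 2: 1 new —
  {a,b,d}  = {b,d} ∪ {a}
  — 7 sets.
Step 3. New:
  {c}  = ᶜ of {a,b,d}
  — 8 sets.
After Step 4 the family is unchanged; done.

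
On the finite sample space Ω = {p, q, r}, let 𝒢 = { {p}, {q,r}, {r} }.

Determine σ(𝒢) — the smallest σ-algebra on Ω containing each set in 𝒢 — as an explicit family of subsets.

Initial family (5 sets): { {}, {p}, {r}, {q,r}, Ω }.
Step 1 adds 2:
  {p,q}  = {r}ᶜ
  {p,r}  = {r} ∪ {p}
Step 2: +1 →
  {q}  = {p,r}ᶜ
Step 3: closed — nothing new.

Hence σ(𝒢) has 8 members: { {}, {p}, {q}, {r}, {p,q}, {p,r}, {q,r}, Ω }.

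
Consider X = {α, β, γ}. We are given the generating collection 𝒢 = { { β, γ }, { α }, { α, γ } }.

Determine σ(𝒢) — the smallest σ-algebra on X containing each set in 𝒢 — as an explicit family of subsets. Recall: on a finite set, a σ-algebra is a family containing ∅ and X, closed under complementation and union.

Answer: σ(𝒢) = { {}, { α }, { β }, { γ }, { α, β }, { α, γ }, { β, γ }, X }

Check:
Take S₀ = 𝒢 ∪ {∅, X} = { {}, { α }, { α, γ }, { β, γ }, X }.
Step 1: +1 →
  { β }  = X∖{ α, γ }
  |family| = 6
Step 2: 1 new —
  { α, β }  = { β } ∪ { α }
  |family| = 7
Step 3: +1 →
  { γ }  = X∖{ α, β }
  |family| = 8
Step 4: stable.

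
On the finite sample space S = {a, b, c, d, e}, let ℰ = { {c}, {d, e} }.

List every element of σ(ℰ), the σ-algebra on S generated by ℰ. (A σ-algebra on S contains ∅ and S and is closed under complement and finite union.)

Initial family (4 sets): { {}, {c}, {d, e}, S }.
Pass 1: +3 →
  {a, b, c}  = complement {d, e}
  {c, d, e}  = {c} ∪ {d, e}
  {a, b, d, e}  = complement {c}
  (now 7)
Pass 2: 1 new —
  {a, b}  = complement {c, d, e}
  (now 8)
Pass 3: stable.

Hence σ(ℰ) has 8 members: { {}, {c}, {a, b}, {d, e}, {a, b, c}, {c, d, e}, {a, b, d, e}, S }.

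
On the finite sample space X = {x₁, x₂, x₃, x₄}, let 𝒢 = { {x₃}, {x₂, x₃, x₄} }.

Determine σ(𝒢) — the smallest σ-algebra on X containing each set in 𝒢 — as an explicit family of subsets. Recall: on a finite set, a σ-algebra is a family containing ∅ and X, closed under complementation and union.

|σ(𝒢)| = 8.  σ(𝒢) = { {}, {x₁}, {x₃}, {x₁, x₃}, {x₂, x₄}, {x₁, x₂, x₄}, {x₂, x₃, x₄}, X }

Check:
Initial family (4 sets): { {}, {x₃}, {x₂, x₃, x₄}, X }.
Step 1. New:
  {x₁}  = ᶜ of {x₂, x₃, x₄}
  {x₁, x₂, x₄}  = ᶜ of {x₃}
  |family| = 6
Step 2: +1 →
  {x₁, x₃}  = {x₃} ∪ {x₁}
  |family| = 7
Step 3 (1 new):
  {x₂, x₄}  = ᶜ of {x₁, x₃}
  |family| = 8
After Step 4 the family is unchanged; done.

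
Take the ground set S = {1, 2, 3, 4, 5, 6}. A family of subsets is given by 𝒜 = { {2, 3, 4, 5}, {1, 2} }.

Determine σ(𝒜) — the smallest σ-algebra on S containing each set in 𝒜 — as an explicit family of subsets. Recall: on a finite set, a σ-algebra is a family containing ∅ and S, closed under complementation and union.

Begin from { {}, {1, 2}, {2, 3, 4, 5}, S } (that is, 𝒜 plus ∅ and S).
Iteration 1: 3 new —
  {1, 6}  = {2, 3, 4, 5}ᶜ
  {3, 4, 5, 6}  = {1, 2}ᶜ
  {1, 2, 3, 4, 5}  = {1, 2} ∪ {2, 3, 4, 5}
Iteration 2: +4 →
  {6}  = {1, 2, 3, 4, 5}ᶜ
  {1, 2, 6}  = {1, 2} ∪ {1, 6}
  {1, 3, 4, 5, 6}  = {3, 4, 5, 6} ∪ {1, 6}
  {2, 3, 4, 5, 6}  = {3, 4, 5, 6} ∪ {2, 3, 4, 5}
Iteration 3. New:
  {1}  = {2, 3, 4, 5, 6}ᶜ
  {2}  = {1, 3, 4, 5, 6}ᶜ
  {3, 4, 5}  = {1, 2, 6}ᶜ
Iteration 4: 2 new —
  {2, 6}  = {2} ∪ {6}
  {1, 3, 4, 5}  = {3, 4, 5} ∪ {1}
Iteration 5: no new sets; the family is a σ-algebra.

|σ(𝒜)| = 16.  σ(𝒜) = { {}, {1}, {2}, {6}, {1, 2}, {1, 6}, {2, 6}, {1, 2, 6}, {3, 4, 5}, {1, 3, 4, 5}, {2, 3, 4, 5}, {3, 4, 5, 6}, {1, 2, 3, 4, 5}, {1, 3, 4, 5, 6}, {2, 3, 4, 5, 6}, S }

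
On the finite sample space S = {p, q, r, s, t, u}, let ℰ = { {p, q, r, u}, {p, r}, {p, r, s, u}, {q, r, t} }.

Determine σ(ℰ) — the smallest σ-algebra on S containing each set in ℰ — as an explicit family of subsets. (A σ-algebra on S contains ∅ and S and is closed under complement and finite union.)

Initial family (6 sets): { ∅, {p, r}, {q, r, t}, {p, q, r, u}, {p, r, s, u}, S }.
Iteration 1: 7 new —
  {q, t}  = S∖{p, r, s, u}
  {s, t}  = S∖{p, q, r, u}
  {p, s, u}  = S∖{q, r, t}
  {p, q, r, t}  = {q, r, t} ∪ {p, r}
  {q, s, t, u}  = S∖{p, r}
  {p, q, r, s, u}  = {p, r, s, u} ∪ {p, q, r, u}
  {p, q, r, t, u}  = {q, r, t} ∪ {p, q, r, u}
  (now 13)
Iteration 2: 11 new —
  {s}  = S∖{p, q, r, t, u}
  {t}  = S∖{p, q, r, s, u}
  {s, u}  = S∖{p, q, r, t}
  {q, s, t}  = {q, t} ∪ {s, t}
  {p, r, s, t}  = {s, t} ∪ {p, r}
  {p, s, t, u}  = {p, s, u} ∪ {s, t}
  {q, r, s, t}  = {s, t} ∪ {q, r, t}
  {p, q, r, s, t}  = {s, t} ∪ {p, q, r, t}
  {p, q, s, t, u}  = {q, t} ∪ {p, s, u}
  {p, r, s, t, u}  = {s, t} ∪ {p, r, s, u}
  {q, r, s, t, u}  = {q, r, t} ∪ {q, s, t, u}
  (now 24)
Iteration 3 adds 11:
  {p}  = S∖{q, r, s, t, u}
  {q}  = S∖{p, r, s, t, u}
  {r}  = S∖{p, q, s, t, u}
  {u}  = S∖{p, q, r, s, t}
  {p, u}  = S∖{q, r, s, t}
  {q, r}  = S∖{p, s, t, u}
  {q, u}  = S∖{p, r, s, t}
  {p, r, s}  = {p, r} ∪ {s}
  {p, r, t}  = {p, r} ∪ {t}
  {p, r, u}  = S∖{q, s, t}
  {s, t, u}  = {s, t} ∪ {s, u}
  (now 35)
Iteration 4: +27 →
  {p, q}  = {p} ∪ {q}
  {p, s}  = {p} ∪ {s}
  {p, t}  = {p} ∪ {t}
  {q, s}  = {q} ∪ {s}
  {r, s}  = {r} ∪ {s}
  {r, t}  = {t} ∪ {r}
  {r, u}  = {u} ∪ {r}
  {t, u}  = {u} ∪ {t}
  {p, q, r}  = S∖{s, t, u}
  {p, q, t}  = {q, t} ∪ {p}
  {p, q, u}  = {p} ∪ {q, u}
  {p, s, t}  = {p} ∪ {s, t}
  {p, t, u}  = {p, u} ∪ {t}
  {q, r, s}  = {q, r} ∪ {s}
  {q, r, u}  = {q, u} ∪ {r}
  {q, s, u}  = S∖{p, r, t}
  {q, t, u}  = S∖{p, r, s}
  {r, s, t}  = {s, t} ∪ {r}
  {r, s, u}  = {r} ∪ {s, u}
  {p, q, r, s}  = {q} ∪ {p, r, s}
  {p, q, s, t}  = {p} ∪ {q, s, t}
  {p, q, s, u}  = {q} ∪ {p, s, u}
  {p, q, t, u}  = {q, t} ∪ {p, u}
  {p, r, t, u}  = {p, r, u} ∪ {p, r, t}
  {q, r, s, u}  = {q, r} ∪ {s, u}
  {q, r, t, u}  = {q, u} ∪ {q, r, t}
  {r, s, t, u}  = {r} ∪ {s, t, u}
  (now 62)
Iteration 5 adds 2:
  {p, q, s}  = {q} ∪ {p, s}
  {r, t, u}  = {t, u} ∪ {r, t}
  (now 64)
After Iteration 6 the family is unchanged; done.

|σ(ℰ)| = 64.  σ(ℰ) = { ∅, {p}, {q}, {r}, {s}, {t}, {u}, {p, q}, {p, r}, {p, s}, {p, t}, {p, u}, {q, r}, {q, s}, {q, t}, {q, u}, {r, s}, {r, t}, {r, u}, {s, t}, {s, u}, {t, u}, {p, q, r}, {p, q, s}, {p, q, t}, {p, q, u}, {p, r, s}, {p, r, t}, {p, r, u}, {p, s, t}, {p, s, u}, {p, t, u}, {q, r, s}, {q, r, t}, {q, r, u}, {q, s, t}, {q, s, u}, {q, t, u}, {r, s, t}, {r, s, u}, {r, t, u}, {s, t, u}, {p, q, r, s}, {p, q, r, t}, {p, q, r, u}, {p, q, s, t}, {p, q, s, u}, {p, q, t, u}, {p, r, s, t}, {p, r, s, u}, {p, r, t, u}, {p, s, t, u}, {q, r, s, t}, {q, r, s, u}, {q, r, t, u}, {q, s, t, u}, {r, s, t, u}, {p, q, r, s, t}, {p, q, r, s, u}, {p, q, r, t, u}, {p, q, s, t, u}, {p, r, s, t, u}, {q, r, s, t, u}, S }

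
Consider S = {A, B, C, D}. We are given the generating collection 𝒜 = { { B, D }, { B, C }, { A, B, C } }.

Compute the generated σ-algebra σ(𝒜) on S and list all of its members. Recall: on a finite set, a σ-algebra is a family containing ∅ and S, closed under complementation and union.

σ(𝒜) (16 sets): { ∅, { A }, { B }, { C }, { D }, { A, B }, { A, C }, { A, D }, { B, C }, { B, D }, { C, D }, { A, B, C }, { A, B, D }, { A, C, D }, { B, C, D }, S }

Working:
Initial family (5 sets): { ∅, { B, C }, { B, D }, { A, B, C }, S }.
Iteration 1: +4 →
  { D }  = complement { A, B, C }
  { A, C }  = complement { B, D }
  { A, D }  = complement { B, C }
  { B, C, D }  = { B, C } ∪ { B, D }
  [9 total]
Iteration 2: +3 →
  { A }  = complement { B, C, D }
  { A, B, D }  = { A, D } ∪ { B, D }
  { A, C, D }  = { A, D } ∪ { A, C }
  [12 total]
Iteration 3 adds 2:
  { B }  = complement { A, C, D }
  { C }  = complement { A, B, D }
  [14 total]
Iteration 4: +2 →
  { A, B }  = { B } ∪ { A }
  { C, D }  = { C } ∪ { D }
  [16 total]
After Iteration 5 the family is unchanged; done.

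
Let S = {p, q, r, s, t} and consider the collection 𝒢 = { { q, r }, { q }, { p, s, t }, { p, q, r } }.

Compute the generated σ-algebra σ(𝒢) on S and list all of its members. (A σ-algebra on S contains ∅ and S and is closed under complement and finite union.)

Start: 𝒢 ∪ {∅, S} = { {}, { q }, { q, r }, { p, q, r }, { p, s, t }, S }.
Step 1: 3 new —
  { s, t }  = { p, q, r }ᶜ
  { p, q, s, t }  = { p, s, t } ∪ { q }
  { p, r, s, t }  = { q }ᶜ
  |family| = 9
Step 2. New:
  { r }  = { p, q, s, t }ᶜ
  { q, s, t }  = { q } ∪ { s, t }
  { q, r, s, t }  = { s, t } ∪ { q, r }
  |family| = 12
Step 3: 3 new —
  { p }  = { q, r, s, t }ᶜ
  { p, r }  = { q, s, t }ᶜ
  { r, s, t }  = { s, t } ∪ { r }
  |family| = 15
Step 4: +1 →
  { p, q }  = { r, s, t }ᶜ
  |family| = 16
Step 5: stable.

Hence σ(𝒢) has 16 members: { {}, { p }, { q }, { r }, { p, q }, { p, r }, { q, r }, { s, t }, { p, q, r }, { p, s, t }, { q, s, t }, { r, s, t }, { p, q, s, t }, { p, r, s, t }, { q, r, s, t }, S }.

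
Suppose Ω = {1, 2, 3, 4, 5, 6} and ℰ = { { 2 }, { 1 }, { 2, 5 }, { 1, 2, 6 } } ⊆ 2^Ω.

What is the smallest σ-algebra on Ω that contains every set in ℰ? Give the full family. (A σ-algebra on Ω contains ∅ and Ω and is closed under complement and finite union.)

Start: ℰ ∪ {∅, Ω} = { {}, { 1 }, { 2 }, { 2, 5 }, { 1, 2, 6 }, Ω }.
Round 1: +7 →
  { 1, 2 }  = { 2 } ∪ { 1 }
  { 1, 2, 5 }  = { 2, 5 } ∪ { 1 }
  { 3, 4, 5 }  = complement { 1, 2, 6 }
  { 1, 2, 5, 6 }  = { 2, 5 } ∪ { 1, 2, 6 }
  { 1, 3, 4, 6 }  = complement { 2, 5 }
  { 1, 3, 4, 5, 6 }  = complement { 2 }
  { 2, 3, 4, 5, 6 }  = complement { 1 }
  |family| = 13
Round 2: +7 →
  { 3, 4 }  = complement { 1, 2, 5, 6 }
  { 3, 4, 6 }  = complement { 1, 2, 5 }
  { 1, 3, 4, 5 }  = { 3, 4, 5 } ∪ { 1 }
  { 2, 3, 4, 5 }  = { 2, 5 } ∪ { 3, 4, 5 }
  { 3, 4, 5, 6 }  = complement { 1, 2 }
  { 1, 2, 3, 4, 5 }  = { 3, 4, 5 } ∪ { 1, 2 }
  { 1, 2, 3, 4, 6 }  = { 1, 2 } ∪ { 1, 3, 4, 6 }
  |family| = 20
Round 3: 8 new —
  { 5 }  = complement { 1, 2, 3, 4, 6 }
  { 6 }  = complement { 1, 2, 3, 4, 5 }
  { 1, 6 }  = complement { 2, 3, 4, 5 }
  { 2, 6 }  = complement { 1, 3, 4, 5 }
  { 1, 3, 4 }  = { 3, 4 } ∪ { 1 }
  { 2, 3, 4 }  = { 3, 4 } ∪ { 2 }
  { 1, 2, 3, 4 }  = { 3, 4 } ∪ { 1, 2 }
  { 2, 3, 4, 6 }  = { 2 } ∪ { 3, 4, 6 }
  |family| = 28
Round 4 adds 4:
  { 1, 5 }  = complement { 2, 3, 4, 6 }
  { 5, 6 }  = complement { 1, 2, 3, 4 }
  { 1, 5, 6 }  = complement { 2, 3, 4 }
  { 2, 5, 6 }  = complement { 1, 3, 4 }
  |family| = 32
Round 5: already closed under ᶜ and ∪.

|σ(ℰ)| = 32.  σ(ℰ) = { {}, { 1 }, { 2 }, { 5 }, { 6 }, { 1, 2 }, { 1, 5 }, { 1, 6 }, { 2, 5 }, { 2, 6 }, { 3, 4 }, { 5, 6 }, { 1, 2, 5 }, { 1, 2, 6 }, { 1, 3, 4 }, { 1, 5, 6 }, { 2, 3, 4 }, { 2, 5, 6 }, { 3, 4, 5 }, { 3, 4, 6 }, { 1, 2, 3, 4 }, { 1, 2, 5, 6 }, { 1, 3, 4, 5 }, { 1, 3, 4, 6 }, { 2, 3, 4, 5 }, { 2, 3, 4, 6 }, { 3, 4, 5, 6 }, { 1, 2, 3, 4, 5 }, { 1, 2, 3, 4, 6 }, { 1, 3, 4, 5, 6 }, { 2, 3, 4, 5, 6 }, Ω }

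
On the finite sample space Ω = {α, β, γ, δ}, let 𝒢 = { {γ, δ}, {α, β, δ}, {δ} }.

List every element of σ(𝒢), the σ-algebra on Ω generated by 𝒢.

σ(𝒢) = { ∅, {γ}, {δ}, {α, β}, {γ, δ}, {α, β, γ}, {α, β, δ}, Ω }

Check:
Initial family (5 sets): { ∅, {δ}, {γ, δ}, {α, β, δ}, Ω }.
Round 1: 3 new —
  {γ}  = {α, β, δ}ᶜ
  {α, β}  = {γ, δ}ᶜ
  {α, β, γ}  = {δ}ᶜ
  (now 8)
Round 2 adds nothing — fixpoint reached.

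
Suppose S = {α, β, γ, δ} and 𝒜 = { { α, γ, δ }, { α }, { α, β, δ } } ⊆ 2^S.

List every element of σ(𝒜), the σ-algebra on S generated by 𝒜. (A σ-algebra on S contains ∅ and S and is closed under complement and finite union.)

Answer: σ(𝒜) = { {}, { α }, { β }, { γ }, { δ }, { α, β }, { α, γ }, { α, δ }, { β, γ }, { β, δ }, { γ, δ }, { α, β, γ }, { α, β, δ }, { α, γ, δ }, { β, γ, δ }, S }

Working:
Begin from { {}, { α }, { α, β, δ }, { α, γ, δ }, S } (that is, 𝒜 plus ∅ and S).
Round 1 adds 3:
  { β }  = complement { α, γ, δ }
  { γ }  = complement { α, β, δ }
  { β, γ, δ }  = complement { α }
  |family| = 8
Round 2 (3 new):
  { α, β }  = { β } ∪ { α }
  { α, γ }  = { γ } ∪ { α }
  { β, γ }  = { γ } ∪ { β }
  |family| = 11
Round 3 adds 4:
  { α, δ }  = complement { β, γ }
  { β, δ }  = complement { α, γ }
  { γ, δ }  = complement { α, β }
  { α, β, γ }  = { γ } ∪ { α, β }
  |family| = 15
Round 4: +1 →
  { δ }  = complement { α, β, γ }
  |family| = 16
Round 5 adds nothing — fixpoint reached.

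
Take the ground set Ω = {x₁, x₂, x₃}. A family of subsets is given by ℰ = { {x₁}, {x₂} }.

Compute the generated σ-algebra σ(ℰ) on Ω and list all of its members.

|σ(ℰ)| = 8.  σ(ℰ) = { ∅, {x₁}, {x₂}, {x₃}, {x₁, x₂}, {x₁, x₃}, {x₂, x₃}, Ω }

Check:
Take S₀ = ℰ ∪ {∅, Ω} = { ∅, {x₁}, {x₂}, Ω }.
Step 1. New:
  {x₁, x₂}  = {x₁} ∪ {x₂}
  {x₁, x₃}  = Ω∖{x₂}
  {x₂, x₃}  = Ω∖{x₁}
  — 7 sets.
Step 2: 1 new —
  {x₃}  = Ω∖{x₁, x₂}
  — 8 sets.
Step 3: no new sets; the family is a σ-algebra.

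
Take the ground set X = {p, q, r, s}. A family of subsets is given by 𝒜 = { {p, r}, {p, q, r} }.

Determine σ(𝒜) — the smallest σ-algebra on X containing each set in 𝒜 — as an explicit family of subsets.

σ(𝒜) (8 sets): { {}, {q}, {s}, {p, r}, {q, s}, {p, q, r}, {p, r, s}, X }

Working:
Start: 𝒜 ∪ {∅, X} = { {}, {p, r}, {p, q, r}, X }.
Step 1: 2 new —
  {s}  = X∖{p, q, r}
  {q, s}  = X∖{p, r}
  |family| = 6
Step 2. New:
  {p, r, s}  = {p, r} ∪ {s}
  |family| = 7
Step 3: 1 new —
  {q}  = X∖{p, r, s}
  |family| = 8
Step 4: already closed under ᶜ and ∪.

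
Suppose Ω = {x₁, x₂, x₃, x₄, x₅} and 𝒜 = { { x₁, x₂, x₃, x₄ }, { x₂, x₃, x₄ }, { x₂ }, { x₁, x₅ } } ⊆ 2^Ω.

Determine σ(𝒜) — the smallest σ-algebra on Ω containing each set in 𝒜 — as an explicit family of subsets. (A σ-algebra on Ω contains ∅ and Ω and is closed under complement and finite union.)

σ(𝒜) (16 sets): { ∅, { x₁ }, { x₂ }, { x₅ }, { x₁, x₂ }, { x₁, x₅ }, { x₂, x₅ }, { x₃, x₄ }, { x₁, x₂, x₅ }, { x₁, x₃, x₄ }, { x₂, x₃, x₄ }, { x₃, x₄, x₅ }, { x₁, x₂, x₃, x₄ }, { x₁, x₃, x₄, x₅ }, { x₂, x₃, x₄, x₅ }, Ω }

Trace:
Initial family (6 sets): { ∅, { x₂ }, { x₁, x₅ }, { x₂, x₃, x₄ }, { x₁, x₂, x₃, x₄ }, Ω }.
Iteration 1 adds 3:
  { x₅ }  = ᶜ of { x₁, x₂, x₃, x₄ }
  { x₁, x₂, x₅ }  = { x₁, x₅ } ∪ { x₂ }
  { x₁, x₃, x₄, x₅ }  = ᶜ of { x₂ }
  |family| = 9
Iteration 2 (3 new):
  { x₂, x₅ }  = { x₂ } ∪ { x₅ }
  { x₃, x₄ }  = ᶜ of { x₁, x₂, x₅ }
  { x₂, x₃, x₄, x₅ }  = { x₂, x₃, x₄ } ∪ { x₅ }
  |family| = 12
Iteration 3: 3 new —
  { x₁ }  = ᶜ of { x₂, x₃, x₄, x₅ }
  { x₁, x₃, x₄ }  = ᶜ of { x₂, x₅ }
  { x₃, x₄, x₅ }  = { x₃, x₄ } ∪ { x₅ }
  |family| = 15
Iteration 4: +1 →
  { x₁, x₂ }  = ᶜ of { x₃, x₄, x₅ }
  |family| = 16
Iteration 5: closed — nothing new.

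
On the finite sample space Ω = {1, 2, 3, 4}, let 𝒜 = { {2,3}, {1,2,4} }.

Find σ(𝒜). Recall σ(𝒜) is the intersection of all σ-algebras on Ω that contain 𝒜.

σ(𝒜) (8 sets): { {}, {2}, {3}, {1,4}, {2,3}, {1,2,4}, {1,3,4}, Ω }

Trace:
Seed the family with 𝒜 together with ∅ and Ω: { {}, {2,3}, {1,2,4}, Ω }.
Pass 1 adds 2:
  {3}  = complement {1,2,4}
  {1,4}  = complement {2,3}
  [6 total]
Pass 2: 1 new —
  {1,3,4}  = {3} ∪ {1,4}
  [7 total]
Pass 3 (1 new):
  {2}  = complement {1,3,4}
  [8 total]
Pass 4: closed — nothing new.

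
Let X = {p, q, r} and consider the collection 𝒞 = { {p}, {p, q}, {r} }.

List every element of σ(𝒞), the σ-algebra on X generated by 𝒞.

Start: 𝒞 ∪ {∅, X} = { {}, {p}, {r}, {p, q}, X }.
Round 1. New:
  {p, r}  = {r} ∪ {p}
  {q, r}  = X∖{p}
  |family| = 7
Round 2: 1 new —
  {q}  = X∖{p, r}
  |family| = 8
Round 3: no new sets; the family is a σ-algebra.

Hence σ(𝒞) has 8 members: { {}, {p}, {q}, {r}, {p, q}, {p, r}, {q, r}, X }.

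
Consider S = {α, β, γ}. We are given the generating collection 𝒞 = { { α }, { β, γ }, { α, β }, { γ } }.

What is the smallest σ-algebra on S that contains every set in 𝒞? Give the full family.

σ(𝒞) = { {}, { α }, { β }, { γ }, { α, β }, { α, γ }, { β, γ }, S }

Check:
Start: 𝒞 ∪ {∅, S} = { {}, { α }, { γ }, { α, β }, { β, γ }, S }.
Step 1 (1 new):
  { α, γ }  = { γ } ∪ { α }
  [7 total]
Step 2. New:
  { β }  = S∖{ α, γ }
  [8 total]
After Step 3 the family is unchanged; done.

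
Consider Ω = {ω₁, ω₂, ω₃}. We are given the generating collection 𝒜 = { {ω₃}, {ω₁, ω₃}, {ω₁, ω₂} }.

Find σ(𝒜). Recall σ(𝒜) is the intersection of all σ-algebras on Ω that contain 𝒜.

Start: 𝒜 ∪ {∅, Ω} = { ∅, {ω₃}, {ω₁, ω₂}, {ω₁, ω₃}, Ω }.
Step 1: 1 new —
  {ω₂}  = complement {ω₁, ω₃}
  [6 total]
Step 2 (1 new):
  {ω₂, ω₃}  = {ω₃} ∪ {ω₂}
  [7 total]
Step 3: +1 →
  {ω₁}  = complement {ω₂, ω₃}
  [8 total]
Step 4 adds nothing — fixpoint reached.

|σ(𝒜)| = 8.  σ(𝒜) = { ∅, {ω₁}, {ω₂}, {ω₃}, {ω₁, ω₂}, {ω₁, ω₃}, {ω₂, ω₃}, Ω }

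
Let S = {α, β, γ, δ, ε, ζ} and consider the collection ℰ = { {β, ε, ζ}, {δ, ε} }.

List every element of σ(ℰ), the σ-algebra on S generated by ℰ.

Begin from { ∅, {δ, ε}, {β, ε, ζ}, S } (that is, ℰ plus ∅ and S).
Iteration 1. New:
  {α, γ, δ}  = S∖{β, ε, ζ}
  {α, β, γ, ζ}  = S∖{δ, ε}
  {β, δ, ε, ζ}  = {δ, ε} ∪ {β, ε, ζ}
  [7 total]
Iteration 2 adds 4:
  {α, γ}  = S∖{β, δ, ε, ζ}
  {α, γ, δ, ε}  = {δ, ε} ∪ {α, γ, δ}
  {α, β, γ, δ, ζ}  = {α, γ, δ} ∪ {α, β, γ, ζ}
  {α, β, γ, ε, ζ}  = {β, ε, ζ} ∪ {α, β, γ, ζ}
  [11 total]
Iteration 3: +3 →
  {δ}  = S∖{α, β, γ, ε, ζ}
  {ε}  = S∖{α, β, γ, δ, ζ}
  {β, ζ}  = S∖{α, γ, δ, ε}
  [14 total]
Iteration 4 adds 2:
  {α, γ, ε}  = {α, γ} ∪ {ε}
  {β, δ, ζ}  = {δ} ∪ {β, ζ}
  [16 total]
Iteration 5: no new sets; the family is a σ-algebra.

σ(ℰ) = { ∅, {δ}, {ε}, {α, γ}, {β, ζ}, {δ, ε}, {α, γ, δ}, {α, γ, ε}, {β, δ, ζ}, {β, ε, ζ}, {α, β, γ, ζ}, {α, γ, δ, ε}, {β, δ, ε, ζ}, {α, β, γ, δ, ζ}, {α, β, γ, ε, ζ}, S }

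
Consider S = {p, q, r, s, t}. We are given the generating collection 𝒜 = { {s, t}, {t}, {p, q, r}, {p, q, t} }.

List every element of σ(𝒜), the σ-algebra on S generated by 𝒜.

|σ(𝒜)| = 16.  σ(𝒜) = { {}, {r}, {s}, {t}, {p, q}, {r, s}, {r, t}, {s, t}, {p, q, r}, {p, q, s}, {p, q, t}, {r, s, t}, {p, q, r, s}, {p, q, r, t}, {p, q, s, t}, S }

Working:
Take S₀ = 𝒜 ∪ {∅, S} = { {}, {t}, {s, t}, {p, q, r}, {p, q, t}, S }.
Step 1: 4 new —
  {r, s}  = complement {p, q, t}
  {p, q, r, s}  = complement {t}
  {p, q, r, t}  = {p, q, t} ∪ {p, q, r}
  {p, q, s, t}  = {s, t} ∪ {p, q, t}
  |family| = 10
Step 2. New:
  {r}  = complement {p, q, s, t}
  {s}  = complement {p, q, r, t}
  {r, s, t}  = {r, s} ∪ {t}
  |family| = 13
Step 3. New:
  {p, q}  = complement {r, s, t}
  {r, t}  = {r} ∪ {t}
  |family| = 15
Step 4 adds 1:
  {p, q, s}  = complement {r, t}
  |family| = 16
After Step 5 the family is unchanged; done.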